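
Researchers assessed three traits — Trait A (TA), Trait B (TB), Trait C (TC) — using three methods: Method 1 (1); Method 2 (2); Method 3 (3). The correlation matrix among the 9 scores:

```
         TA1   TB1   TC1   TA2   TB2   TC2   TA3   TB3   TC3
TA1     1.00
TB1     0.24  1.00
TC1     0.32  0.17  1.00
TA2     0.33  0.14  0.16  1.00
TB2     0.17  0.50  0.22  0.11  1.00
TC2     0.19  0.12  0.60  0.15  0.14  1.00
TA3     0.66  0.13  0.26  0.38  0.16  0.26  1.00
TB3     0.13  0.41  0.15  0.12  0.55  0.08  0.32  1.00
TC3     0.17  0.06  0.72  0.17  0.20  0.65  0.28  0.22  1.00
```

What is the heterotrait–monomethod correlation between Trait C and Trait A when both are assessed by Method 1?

Different traits, same method: r(TC1, TA1) = 0.32.

0.32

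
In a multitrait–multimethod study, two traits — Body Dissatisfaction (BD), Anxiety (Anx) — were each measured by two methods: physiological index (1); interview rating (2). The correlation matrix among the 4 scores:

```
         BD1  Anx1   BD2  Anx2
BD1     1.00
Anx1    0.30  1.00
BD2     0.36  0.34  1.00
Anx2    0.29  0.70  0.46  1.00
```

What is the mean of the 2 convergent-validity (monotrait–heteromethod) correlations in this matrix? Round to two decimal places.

0.53

Convergent values: 0.36, 0.70; mean = 1.06/2 = 0.53.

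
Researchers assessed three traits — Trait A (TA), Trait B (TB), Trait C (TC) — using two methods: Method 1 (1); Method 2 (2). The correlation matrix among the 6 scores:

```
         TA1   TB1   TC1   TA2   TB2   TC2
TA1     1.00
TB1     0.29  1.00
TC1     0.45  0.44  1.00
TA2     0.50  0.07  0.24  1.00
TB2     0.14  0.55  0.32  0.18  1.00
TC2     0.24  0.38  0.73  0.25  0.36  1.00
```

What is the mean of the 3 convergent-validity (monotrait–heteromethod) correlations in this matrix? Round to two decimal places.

0.59

Convergent values: 0.50, 0.55, 0.73; mean = 1.78/3 = 0.59.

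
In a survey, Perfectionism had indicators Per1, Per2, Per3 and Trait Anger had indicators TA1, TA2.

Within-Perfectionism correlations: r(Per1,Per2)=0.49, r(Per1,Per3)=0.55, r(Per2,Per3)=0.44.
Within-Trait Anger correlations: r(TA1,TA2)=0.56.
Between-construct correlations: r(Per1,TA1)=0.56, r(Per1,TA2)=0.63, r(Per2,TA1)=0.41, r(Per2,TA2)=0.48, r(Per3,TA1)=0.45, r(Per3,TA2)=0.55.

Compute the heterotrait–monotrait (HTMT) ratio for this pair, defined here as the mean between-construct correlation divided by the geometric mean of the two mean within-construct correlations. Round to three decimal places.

Between-construct mean = 3.08/6 = 0.5133.
Mean within-Per = 1.48/3 = 0.4933; mean within-TA = 0.56/1 = 0.5600.
Geometric mean = √(0.4933 × 0.5600) = 0.5256.
HTMT = 0.5133 / 0.5256 = 0.977.

0.977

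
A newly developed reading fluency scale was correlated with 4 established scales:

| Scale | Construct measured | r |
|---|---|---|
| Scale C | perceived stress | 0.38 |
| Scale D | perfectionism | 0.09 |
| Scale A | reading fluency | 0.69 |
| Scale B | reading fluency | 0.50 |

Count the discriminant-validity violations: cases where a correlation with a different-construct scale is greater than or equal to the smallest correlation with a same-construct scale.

Convergent (same construct = reading fluency): Scale A, Scale B.
Smallest convergent = 0.50. Discriminant values: 0.38, 0.09; count ≥ 0.50 → 0.

0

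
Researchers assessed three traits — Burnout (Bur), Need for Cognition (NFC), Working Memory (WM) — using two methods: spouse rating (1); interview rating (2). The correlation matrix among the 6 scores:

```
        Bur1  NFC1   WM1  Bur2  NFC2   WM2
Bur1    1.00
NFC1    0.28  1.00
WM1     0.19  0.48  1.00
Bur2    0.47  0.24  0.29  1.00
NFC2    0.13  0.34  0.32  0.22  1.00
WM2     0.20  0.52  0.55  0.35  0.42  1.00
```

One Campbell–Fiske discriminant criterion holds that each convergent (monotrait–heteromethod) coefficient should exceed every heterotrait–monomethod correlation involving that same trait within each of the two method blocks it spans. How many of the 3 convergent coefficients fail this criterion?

1

Checking each validity diagonal entry against its comparison values:
Bur (methods 1·2): 0.47 vs {0.28, 0.22, 0.19, 0.35} → pass.
NFC (methods 1·2): 0.34 vs {0.28, 0.22, 0.48, 0.42} → fail.
WM (methods 1·2): 0.55 vs {0.19, 0.35, 0.48, 0.42} → pass.
1 of 3 fail.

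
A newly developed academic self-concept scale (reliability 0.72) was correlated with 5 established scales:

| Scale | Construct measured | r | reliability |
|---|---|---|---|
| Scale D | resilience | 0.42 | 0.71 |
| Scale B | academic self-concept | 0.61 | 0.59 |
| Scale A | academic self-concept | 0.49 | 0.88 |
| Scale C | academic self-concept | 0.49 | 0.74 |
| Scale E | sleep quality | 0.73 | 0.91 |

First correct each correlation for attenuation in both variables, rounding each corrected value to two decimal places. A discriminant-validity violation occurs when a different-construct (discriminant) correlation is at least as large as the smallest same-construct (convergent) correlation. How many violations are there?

Disattenuated r (r / √(r_scale · r_new)):
  Scale D (disc): 0.42 / √(0.71·0.72) = 0.59
  Scale B (conv): 0.61 / √(0.59·0.72) = 0.94
  Scale A (conv): 0.49 / √(0.88·0.72) = 0.62
  Scale C (conv): 0.49 / √(0.74·0.72) = 0.67
  Scale E (disc): 0.73 / √(0.91·0.72) = 0.90
Smallest convergent = 0.62. Discriminant values: 0.59, 0.90; count ≥ 0.62 → 1.

1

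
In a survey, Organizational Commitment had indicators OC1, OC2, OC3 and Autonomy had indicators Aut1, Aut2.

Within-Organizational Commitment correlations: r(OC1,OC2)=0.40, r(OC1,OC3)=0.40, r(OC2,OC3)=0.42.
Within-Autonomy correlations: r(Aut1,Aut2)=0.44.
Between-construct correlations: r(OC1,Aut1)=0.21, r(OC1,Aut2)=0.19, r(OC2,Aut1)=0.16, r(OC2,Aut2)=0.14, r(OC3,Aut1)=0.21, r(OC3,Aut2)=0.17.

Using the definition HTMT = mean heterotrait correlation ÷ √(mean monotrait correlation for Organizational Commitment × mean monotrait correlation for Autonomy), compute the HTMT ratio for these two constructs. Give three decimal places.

0.426

Between-construct mean = 1.08/6 = 0.1800.
Mean within-OC = 1.22/3 = 0.4067; mean within-Aut = 0.44/1 = 0.4400.
Geometric mean = √(0.4067 × 0.4400) = 0.4230.
HTMT = 0.1800 / 0.4230 = 0.426.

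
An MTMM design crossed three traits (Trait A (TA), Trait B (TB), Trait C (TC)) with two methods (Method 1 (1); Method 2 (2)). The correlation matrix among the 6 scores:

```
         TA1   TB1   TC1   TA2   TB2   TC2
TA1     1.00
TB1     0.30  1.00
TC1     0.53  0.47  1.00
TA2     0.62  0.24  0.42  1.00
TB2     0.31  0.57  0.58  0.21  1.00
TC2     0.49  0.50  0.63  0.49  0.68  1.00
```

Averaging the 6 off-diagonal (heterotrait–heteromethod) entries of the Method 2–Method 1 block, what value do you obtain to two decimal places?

HTHM values (method 2 × method 1): 0.24, 0.42, 0.31, 0.58, 0.49, 0.50; mean = 2.54/6 = 0.42.

0.42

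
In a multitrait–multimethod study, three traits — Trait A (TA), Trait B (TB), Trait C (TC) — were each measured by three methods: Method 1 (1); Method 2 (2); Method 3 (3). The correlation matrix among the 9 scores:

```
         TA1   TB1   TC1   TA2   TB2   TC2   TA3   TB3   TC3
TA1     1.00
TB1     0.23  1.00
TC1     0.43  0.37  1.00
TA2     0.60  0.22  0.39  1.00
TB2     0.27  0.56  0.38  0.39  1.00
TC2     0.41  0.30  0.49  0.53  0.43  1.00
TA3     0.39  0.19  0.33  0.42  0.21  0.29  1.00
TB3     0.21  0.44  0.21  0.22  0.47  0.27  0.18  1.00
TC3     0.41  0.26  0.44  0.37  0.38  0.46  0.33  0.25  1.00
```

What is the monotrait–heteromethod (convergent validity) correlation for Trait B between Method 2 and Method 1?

Same trait (TB), different methods: r(TB2, TB1) = 0.56.

0.56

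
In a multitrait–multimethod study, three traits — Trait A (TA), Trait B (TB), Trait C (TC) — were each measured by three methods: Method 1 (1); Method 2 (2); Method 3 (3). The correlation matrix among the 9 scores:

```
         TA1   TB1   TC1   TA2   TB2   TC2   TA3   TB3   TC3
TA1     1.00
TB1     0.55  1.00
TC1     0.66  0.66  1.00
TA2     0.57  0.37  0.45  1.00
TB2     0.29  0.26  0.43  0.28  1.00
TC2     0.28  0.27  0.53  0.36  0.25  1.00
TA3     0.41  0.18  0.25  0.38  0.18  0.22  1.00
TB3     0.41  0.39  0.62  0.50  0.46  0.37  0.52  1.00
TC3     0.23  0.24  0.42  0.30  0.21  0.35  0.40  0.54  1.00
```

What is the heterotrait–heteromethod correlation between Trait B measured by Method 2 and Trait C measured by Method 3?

Different traits and methods: r(TB2, TC3) = 0.21.

0.21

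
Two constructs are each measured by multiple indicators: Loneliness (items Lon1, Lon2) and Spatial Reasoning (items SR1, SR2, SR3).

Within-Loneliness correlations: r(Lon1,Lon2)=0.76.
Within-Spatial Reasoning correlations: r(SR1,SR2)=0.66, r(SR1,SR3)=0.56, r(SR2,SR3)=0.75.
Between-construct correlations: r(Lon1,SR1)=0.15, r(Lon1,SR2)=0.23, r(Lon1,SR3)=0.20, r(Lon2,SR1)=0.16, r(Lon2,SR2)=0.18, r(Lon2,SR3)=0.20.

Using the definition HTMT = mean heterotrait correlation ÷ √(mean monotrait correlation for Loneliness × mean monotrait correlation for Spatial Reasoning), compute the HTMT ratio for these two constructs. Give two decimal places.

0.26

Mean between = 1.12/6 = 0.1867.
Mean within-Lon = 0.76/1 = 0.7600; mean within-SR = 1.97/3 = 0.6567.
Geometric mean = √(0.7600 × 0.6567) = 0.7065.
HTMT = 0.1867 / 0.7065 = 0.26.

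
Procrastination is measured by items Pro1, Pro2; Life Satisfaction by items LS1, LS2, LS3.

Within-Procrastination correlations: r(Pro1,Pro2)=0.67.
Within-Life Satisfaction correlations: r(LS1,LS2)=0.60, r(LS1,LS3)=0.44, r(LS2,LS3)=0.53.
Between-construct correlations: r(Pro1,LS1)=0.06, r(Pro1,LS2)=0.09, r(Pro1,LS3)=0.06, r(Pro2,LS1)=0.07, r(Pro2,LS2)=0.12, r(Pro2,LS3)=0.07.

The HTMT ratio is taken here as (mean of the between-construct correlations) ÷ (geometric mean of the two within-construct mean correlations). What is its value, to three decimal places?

0.132

Mean heterotrait r = 0.47/6 = 0.0783.
Mean within-Pro = 0.67/1 = 0.6700; mean within-LS = 1.57/3 = 0.5233.
Geometric mean = √(0.6700 × 0.5233) = 0.5921.
HTMT = 0.0783 / 0.5921 = 0.132.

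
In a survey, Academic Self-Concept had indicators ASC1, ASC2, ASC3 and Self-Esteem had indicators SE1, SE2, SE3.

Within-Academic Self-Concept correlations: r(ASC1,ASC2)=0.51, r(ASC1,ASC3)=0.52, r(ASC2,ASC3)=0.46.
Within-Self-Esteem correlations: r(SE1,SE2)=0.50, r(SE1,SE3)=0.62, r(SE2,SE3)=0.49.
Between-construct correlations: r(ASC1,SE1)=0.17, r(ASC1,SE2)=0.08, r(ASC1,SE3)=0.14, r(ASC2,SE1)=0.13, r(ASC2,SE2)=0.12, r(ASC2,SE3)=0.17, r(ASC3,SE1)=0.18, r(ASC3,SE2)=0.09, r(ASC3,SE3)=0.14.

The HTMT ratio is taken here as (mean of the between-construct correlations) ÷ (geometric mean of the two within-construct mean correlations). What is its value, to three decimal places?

Mean heterotrait r = 1.22/9 = 0.1356.
Mean within-ASC = 1.49/3 = 0.4967; mean within-SE = 1.61/3 = 0.5367.
Geometric mean = √(0.4967 × 0.5367) = 0.5163.
HTMT = 0.1356 / 0.5163 = 0.263.

0.263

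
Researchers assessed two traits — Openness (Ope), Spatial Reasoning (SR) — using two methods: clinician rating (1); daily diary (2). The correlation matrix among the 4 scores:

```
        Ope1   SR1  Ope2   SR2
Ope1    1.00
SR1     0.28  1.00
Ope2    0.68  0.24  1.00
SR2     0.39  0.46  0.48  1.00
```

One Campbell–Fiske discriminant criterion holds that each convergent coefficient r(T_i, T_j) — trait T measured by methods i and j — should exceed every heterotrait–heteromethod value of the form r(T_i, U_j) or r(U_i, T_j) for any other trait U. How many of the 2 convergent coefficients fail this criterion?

0

Each convergent coefficient versus the relevant comparison correlations:
Ope (methods 1·2): 0.68 vs {0.39, 0.24} → pass.
SR (methods 1·2): 0.46 vs {0.24, 0.39} → pass.
0 of 2 fail.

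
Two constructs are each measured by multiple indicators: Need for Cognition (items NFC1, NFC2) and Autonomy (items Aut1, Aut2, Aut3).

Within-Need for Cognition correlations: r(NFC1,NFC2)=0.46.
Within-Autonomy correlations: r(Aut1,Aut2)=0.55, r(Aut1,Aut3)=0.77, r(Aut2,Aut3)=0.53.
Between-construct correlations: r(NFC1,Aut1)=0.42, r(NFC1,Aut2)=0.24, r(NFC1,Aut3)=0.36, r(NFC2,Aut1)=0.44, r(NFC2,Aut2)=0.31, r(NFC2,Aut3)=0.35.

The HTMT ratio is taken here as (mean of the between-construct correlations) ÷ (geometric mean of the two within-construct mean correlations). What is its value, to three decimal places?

0.663

Mean between = 2.12/6 = 0.3533.
Mean within-NFC = 0.46/1 = 0.4600; mean within-Aut = 1.85/3 = 0.6167.
Geometric mean = √(0.4600 × 0.6167) = 0.5326.
HTMT = 0.3533 / 0.5326 = 0.663.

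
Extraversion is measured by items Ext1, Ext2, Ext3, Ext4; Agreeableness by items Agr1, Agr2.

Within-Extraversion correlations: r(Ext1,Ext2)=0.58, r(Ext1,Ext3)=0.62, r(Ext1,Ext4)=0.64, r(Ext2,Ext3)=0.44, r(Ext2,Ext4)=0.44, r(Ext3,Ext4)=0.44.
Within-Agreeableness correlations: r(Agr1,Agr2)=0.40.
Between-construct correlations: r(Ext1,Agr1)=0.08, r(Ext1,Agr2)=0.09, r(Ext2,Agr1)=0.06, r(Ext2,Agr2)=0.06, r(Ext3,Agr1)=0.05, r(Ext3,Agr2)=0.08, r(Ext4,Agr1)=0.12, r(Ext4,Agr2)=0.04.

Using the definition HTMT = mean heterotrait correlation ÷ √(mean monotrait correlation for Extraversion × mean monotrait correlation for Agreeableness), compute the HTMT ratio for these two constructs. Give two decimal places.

0.16

Mean between = 0.58/8 = 0.0725.
Mean within-Ext = 3.16/6 = 0.5267; mean within-Agr = 0.40/1 = 0.4000.
Geometric mean = √(0.5267 × 0.4000) = 0.4590.
HTMT = 0.0725 / 0.4590 = 0.16.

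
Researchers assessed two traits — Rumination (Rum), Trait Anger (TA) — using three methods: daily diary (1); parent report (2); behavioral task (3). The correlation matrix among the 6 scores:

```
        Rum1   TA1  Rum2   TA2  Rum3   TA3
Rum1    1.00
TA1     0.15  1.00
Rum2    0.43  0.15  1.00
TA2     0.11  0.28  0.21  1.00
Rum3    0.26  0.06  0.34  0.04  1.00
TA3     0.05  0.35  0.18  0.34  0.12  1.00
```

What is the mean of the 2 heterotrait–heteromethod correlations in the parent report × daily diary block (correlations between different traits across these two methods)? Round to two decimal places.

HTHM values (method 2 × method 1): 0.15, 0.11; mean = 0.26/2 = 0.13.

0.13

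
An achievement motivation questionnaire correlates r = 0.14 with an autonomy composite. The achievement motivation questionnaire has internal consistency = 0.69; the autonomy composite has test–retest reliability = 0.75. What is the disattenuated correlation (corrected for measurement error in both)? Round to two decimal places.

0.19

r_true = r_obs / √(r_xx · r_yy) = 0.14 / √(0.69 × 0.75) = 0.14 / √0.5175 = 0.14 / 0.7194 ≈ 0.19.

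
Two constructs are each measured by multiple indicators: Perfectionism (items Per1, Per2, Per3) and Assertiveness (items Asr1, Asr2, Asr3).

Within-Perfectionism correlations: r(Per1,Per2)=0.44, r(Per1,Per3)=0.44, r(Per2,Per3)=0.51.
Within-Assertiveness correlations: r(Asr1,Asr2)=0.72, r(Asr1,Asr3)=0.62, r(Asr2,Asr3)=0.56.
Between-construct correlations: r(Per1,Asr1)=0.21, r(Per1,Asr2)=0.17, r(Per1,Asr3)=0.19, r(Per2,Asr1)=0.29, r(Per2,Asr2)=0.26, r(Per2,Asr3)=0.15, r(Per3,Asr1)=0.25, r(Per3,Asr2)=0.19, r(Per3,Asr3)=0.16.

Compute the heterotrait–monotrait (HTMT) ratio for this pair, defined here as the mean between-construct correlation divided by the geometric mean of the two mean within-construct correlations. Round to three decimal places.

Between-construct mean = 1.87/9 = 0.2078.
Mean within-Per = 1.39/3 = 0.4633; mean within-Asr = 1.90/3 = 0.6333.
Geometric mean = √(0.4633 × 0.6333) = 0.5417.
HTMT = 0.2078 / 0.5417 = 0.384.

0.384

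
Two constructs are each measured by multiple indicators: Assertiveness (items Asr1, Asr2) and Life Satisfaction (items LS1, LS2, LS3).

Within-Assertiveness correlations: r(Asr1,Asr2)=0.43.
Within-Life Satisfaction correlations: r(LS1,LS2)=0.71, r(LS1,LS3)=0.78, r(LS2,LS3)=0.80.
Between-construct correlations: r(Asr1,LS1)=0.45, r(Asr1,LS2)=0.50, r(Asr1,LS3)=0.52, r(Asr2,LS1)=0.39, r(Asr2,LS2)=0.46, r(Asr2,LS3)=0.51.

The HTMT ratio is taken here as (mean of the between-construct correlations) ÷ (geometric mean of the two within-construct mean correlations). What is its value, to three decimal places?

Mean heterotrait r = 2.83/6 = 0.4717.
Mean within-Asr = 0.43/1 = 0.4300; mean within-LS = 2.29/3 = 0.7633.
Geometric mean = √(0.4300 × 0.7633) = 0.5729.
HTMT = 0.4717 / 0.5729 = 0.823.

0.823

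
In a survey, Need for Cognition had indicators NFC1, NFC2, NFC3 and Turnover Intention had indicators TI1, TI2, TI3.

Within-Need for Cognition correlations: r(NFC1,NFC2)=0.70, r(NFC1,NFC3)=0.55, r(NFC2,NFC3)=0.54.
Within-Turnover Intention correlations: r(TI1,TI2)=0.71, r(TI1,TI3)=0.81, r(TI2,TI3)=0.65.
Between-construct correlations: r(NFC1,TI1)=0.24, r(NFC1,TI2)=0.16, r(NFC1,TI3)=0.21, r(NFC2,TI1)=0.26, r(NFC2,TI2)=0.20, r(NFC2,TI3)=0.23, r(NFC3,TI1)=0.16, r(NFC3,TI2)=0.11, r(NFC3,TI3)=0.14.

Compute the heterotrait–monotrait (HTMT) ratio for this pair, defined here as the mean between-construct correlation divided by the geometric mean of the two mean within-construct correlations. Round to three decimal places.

0.289

Between-construct mean = 1.71/9 = 0.1900.
Mean within-NFC = 1.79/3 = 0.5967; mean within-TI = 2.17/3 = 0.7233.
Geometric mean = √(0.5967 × 0.7233) = 0.6570.
HTMT = 0.1900 / 0.6570 = 0.289.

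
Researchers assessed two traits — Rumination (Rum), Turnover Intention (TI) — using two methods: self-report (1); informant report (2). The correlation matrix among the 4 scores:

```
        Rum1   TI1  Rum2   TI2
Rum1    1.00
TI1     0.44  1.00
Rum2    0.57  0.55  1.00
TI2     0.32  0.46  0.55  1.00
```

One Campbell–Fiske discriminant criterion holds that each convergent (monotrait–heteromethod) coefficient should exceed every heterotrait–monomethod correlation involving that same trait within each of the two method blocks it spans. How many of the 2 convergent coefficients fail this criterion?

1

Each convergent coefficient versus the relevant comparison correlations:
Rum (methods 1·2): 0.57 vs {0.44, 0.55} → pass.
TI (methods 1·2): 0.46 vs {0.44, 0.55} → fail.
1 of 2 fail.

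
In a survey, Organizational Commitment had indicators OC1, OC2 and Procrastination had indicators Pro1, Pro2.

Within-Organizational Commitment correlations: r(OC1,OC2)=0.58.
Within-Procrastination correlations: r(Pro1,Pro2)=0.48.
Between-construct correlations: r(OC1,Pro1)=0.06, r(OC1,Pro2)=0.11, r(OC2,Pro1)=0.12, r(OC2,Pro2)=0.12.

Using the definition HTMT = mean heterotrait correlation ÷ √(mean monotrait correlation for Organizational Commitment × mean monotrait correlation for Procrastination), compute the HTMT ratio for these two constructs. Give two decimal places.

Mean between = 0.41/4 = 0.1025.
Mean within-OC = 0.58/1 = 0.5800; mean within-Pro = 0.48/1 = 0.4800.
Geometric mean = √(0.5800 × 0.4800) = 0.5276.
HTMT = 0.1025 / 0.5276 = 0.19.

0.19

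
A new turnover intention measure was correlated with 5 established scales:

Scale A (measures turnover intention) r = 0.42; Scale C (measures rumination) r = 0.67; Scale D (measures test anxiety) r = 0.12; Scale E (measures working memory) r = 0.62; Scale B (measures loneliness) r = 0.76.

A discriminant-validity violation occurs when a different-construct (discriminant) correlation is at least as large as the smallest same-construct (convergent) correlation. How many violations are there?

3

Convergent (same construct = turnover intention): Scale A.
Smallest convergent = 0.42. Discriminant values: 0.67, 0.12, 0.62, 0.76; count ≥ 0.42 → 3.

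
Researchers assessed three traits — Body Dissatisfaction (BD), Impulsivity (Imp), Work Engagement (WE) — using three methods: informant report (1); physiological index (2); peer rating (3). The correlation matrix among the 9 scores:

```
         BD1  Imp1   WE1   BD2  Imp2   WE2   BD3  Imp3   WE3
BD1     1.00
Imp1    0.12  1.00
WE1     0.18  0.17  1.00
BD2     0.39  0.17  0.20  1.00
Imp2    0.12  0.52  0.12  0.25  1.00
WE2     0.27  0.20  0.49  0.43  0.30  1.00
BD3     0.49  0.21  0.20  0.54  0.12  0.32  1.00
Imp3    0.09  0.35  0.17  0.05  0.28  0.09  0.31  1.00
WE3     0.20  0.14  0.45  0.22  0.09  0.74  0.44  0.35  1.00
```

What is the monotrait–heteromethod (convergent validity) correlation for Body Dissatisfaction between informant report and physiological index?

0.39

Same trait (BD), different methods: r(BD1, BD2) = 0.39.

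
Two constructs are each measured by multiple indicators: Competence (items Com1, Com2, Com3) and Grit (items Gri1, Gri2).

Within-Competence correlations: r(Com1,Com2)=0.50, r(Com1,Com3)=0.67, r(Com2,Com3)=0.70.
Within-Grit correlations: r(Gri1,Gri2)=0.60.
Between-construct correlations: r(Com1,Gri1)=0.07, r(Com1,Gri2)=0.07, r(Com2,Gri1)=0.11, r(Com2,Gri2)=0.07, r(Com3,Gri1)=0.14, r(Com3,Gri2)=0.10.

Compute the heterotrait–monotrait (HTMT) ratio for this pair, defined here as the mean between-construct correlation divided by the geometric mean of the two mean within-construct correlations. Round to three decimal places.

0.153

Mean between = 0.56/6 = 0.0933.
Mean within-Com = 1.87/3 = 0.6233; mean within-Gri = 0.60/1 = 0.6000.
Geometric mean = √(0.6233 × 0.6000) = 0.6115.
HTMT = 0.0933 / 0.6115 = 0.153.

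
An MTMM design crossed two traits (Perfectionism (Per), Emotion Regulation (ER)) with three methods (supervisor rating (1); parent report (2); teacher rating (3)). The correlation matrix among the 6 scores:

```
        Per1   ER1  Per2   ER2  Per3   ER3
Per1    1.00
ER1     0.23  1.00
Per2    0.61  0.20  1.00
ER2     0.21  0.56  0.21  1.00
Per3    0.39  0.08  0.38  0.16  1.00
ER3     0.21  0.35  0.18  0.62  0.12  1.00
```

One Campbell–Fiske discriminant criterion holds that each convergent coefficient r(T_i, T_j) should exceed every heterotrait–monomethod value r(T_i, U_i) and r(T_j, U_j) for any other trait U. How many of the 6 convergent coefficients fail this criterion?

Convergent coefficients and their comparison sets:
Per (methods 1·2): 0.61 vs {0.23, 0.21} → pass.
Per (methods 1·3): 0.39 vs {0.23, 0.12} → pass.
Per (methods 2·3): 0.38 vs {0.21, 0.12} → pass.
ER (methods 1·2): 0.56 vs {0.23, 0.21} → pass.
ER (methods 1·3): 0.35 vs {0.23, 0.12} → pass.
ER (methods 2·3): 0.62 vs {0.21, 0.12} → pass.
0 of 6 fail.

0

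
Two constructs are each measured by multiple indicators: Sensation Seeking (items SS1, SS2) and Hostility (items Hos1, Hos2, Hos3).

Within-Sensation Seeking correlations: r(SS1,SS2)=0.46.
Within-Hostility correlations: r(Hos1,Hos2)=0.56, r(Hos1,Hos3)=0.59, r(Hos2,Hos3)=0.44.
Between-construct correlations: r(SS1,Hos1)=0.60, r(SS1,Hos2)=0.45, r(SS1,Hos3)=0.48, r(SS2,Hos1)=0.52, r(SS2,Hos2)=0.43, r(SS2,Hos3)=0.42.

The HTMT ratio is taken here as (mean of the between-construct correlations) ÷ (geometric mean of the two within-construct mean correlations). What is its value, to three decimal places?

0.979

Between-construct mean = 2.90/6 = 0.4833.
Mean within-SS = 0.46/1 = 0.4600; mean within-Hos = 1.59/3 = 0.5300.
Geometric mean = √(0.4600 × 0.5300) = 0.4938.
HTMT = 0.4833 / 0.4938 = 0.979.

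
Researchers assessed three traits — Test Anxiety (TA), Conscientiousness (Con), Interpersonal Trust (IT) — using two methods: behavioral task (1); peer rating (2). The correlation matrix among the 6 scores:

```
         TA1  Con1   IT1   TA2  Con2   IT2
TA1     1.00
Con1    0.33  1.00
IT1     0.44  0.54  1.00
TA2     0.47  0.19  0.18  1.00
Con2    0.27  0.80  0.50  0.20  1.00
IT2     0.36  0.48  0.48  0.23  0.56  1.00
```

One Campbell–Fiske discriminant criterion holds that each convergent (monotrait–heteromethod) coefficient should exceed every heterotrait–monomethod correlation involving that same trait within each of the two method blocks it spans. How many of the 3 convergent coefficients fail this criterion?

1

Checking each validity diagonal entry against its comparison values:
TA (methods 1·2): 0.47 vs {0.33, 0.20, 0.44, 0.23} → pass.
Con (methods 1·2): 0.80 vs {0.33, 0.20, 0.54, 0.56} → pass.
IT (methods 1·2): 0.48 vs {0.44, 0.23, 0.54, 0.56} → fail.
1 of 3 fail.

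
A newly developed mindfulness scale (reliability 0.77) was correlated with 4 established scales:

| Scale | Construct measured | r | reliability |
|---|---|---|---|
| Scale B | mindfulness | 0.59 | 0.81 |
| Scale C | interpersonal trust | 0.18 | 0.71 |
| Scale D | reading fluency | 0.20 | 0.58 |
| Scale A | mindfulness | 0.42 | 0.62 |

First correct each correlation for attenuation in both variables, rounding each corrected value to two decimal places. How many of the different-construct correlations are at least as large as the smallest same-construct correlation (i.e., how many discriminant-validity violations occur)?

0

Disattenuated r (r / √(r_scale · r_new)):
  Scale B (conv): 0.59 / √(0.81·0.77) = 0.75
  Scale C (disc): 0.18 / √(0.71·0.77) = 0.24
  Scale D (disc): 0.20 / √(0.58·0.77) = 0.30
  Scale A (conv): 0.42 / √(0.62·0.77) = 0.61
Smallest convergent = 0.61. Discriminant values: 0.24, 0.30; count ≥ 0.61 → 0.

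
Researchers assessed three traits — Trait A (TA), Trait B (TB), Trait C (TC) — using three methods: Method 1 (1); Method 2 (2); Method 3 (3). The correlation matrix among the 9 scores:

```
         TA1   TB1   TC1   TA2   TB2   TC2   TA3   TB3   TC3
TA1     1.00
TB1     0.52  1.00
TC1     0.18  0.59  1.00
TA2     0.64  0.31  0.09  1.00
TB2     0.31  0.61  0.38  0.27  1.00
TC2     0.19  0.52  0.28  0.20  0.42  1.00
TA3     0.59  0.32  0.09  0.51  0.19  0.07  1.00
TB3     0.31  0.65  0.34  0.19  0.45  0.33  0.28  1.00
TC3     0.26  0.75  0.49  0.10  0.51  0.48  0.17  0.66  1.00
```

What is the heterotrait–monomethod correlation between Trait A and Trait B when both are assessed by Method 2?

Different traits, same method: r(TA2, TB2) = 0.27.

0.27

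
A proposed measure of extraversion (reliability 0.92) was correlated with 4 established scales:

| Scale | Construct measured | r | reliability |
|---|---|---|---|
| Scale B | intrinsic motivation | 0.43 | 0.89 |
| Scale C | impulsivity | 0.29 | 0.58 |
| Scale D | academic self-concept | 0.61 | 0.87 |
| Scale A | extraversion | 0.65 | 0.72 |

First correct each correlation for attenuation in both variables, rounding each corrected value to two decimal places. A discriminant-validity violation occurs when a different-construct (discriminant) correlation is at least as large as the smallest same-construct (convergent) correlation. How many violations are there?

Disattenuated r (r / √(r_scale · r_new)):
  Scale B (disc): 0.43 / √(0.89·0.92) = 0.48
  Scale C (disc): 0.29 / √(0.58·0.92) = 0.40
  Scale D (disc): 0.61 / √(0.87·0.92) = 0.68
  Scale A (conv): 0.65 / √(0.72·0.92) = 0.80
Smallest convergent = 0.80. Discriminant values: 0.48, 0.40, 0.68; count ≥ 0.80 → 0.

0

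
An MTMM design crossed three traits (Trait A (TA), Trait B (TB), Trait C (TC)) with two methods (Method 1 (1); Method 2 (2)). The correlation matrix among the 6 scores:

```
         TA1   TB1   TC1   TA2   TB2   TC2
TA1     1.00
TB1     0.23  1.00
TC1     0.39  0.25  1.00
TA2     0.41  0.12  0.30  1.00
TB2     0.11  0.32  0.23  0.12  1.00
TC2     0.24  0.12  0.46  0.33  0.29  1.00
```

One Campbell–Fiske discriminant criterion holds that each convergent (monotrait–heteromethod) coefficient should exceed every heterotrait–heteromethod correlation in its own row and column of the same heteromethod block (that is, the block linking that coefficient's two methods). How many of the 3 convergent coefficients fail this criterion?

0

Each convergent coefficient versus the relevant comparison correlations:
TA (methods 1·2): 0.41 vs {0.11, 0.12, 0.24, 0.30} → pass.
TB (methods 1·2): 0.32 vs {0.12, 0.11, 0.12, 0.23} → pass.
TC (methods 1·2): 0.46 vs {0.30, 0.24, 0.23, 0.12} → pass.
0 of 3 fail.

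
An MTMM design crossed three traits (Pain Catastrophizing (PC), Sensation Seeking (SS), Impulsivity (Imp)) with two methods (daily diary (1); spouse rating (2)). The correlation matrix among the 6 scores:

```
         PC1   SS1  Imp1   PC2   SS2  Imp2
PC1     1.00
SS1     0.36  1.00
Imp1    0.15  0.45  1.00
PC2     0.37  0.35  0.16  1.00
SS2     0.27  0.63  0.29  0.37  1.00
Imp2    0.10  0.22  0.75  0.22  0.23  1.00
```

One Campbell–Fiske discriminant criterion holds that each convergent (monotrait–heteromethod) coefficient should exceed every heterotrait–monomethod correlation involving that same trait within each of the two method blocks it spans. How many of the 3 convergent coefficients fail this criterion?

1

Each convergent coefficient versus the relevant comparison correlations:
PC (methods 1·2): 0.37 vs {0.36, 0.37, 0.15, 0.22} → fail.
SS (methods 1·2): 0.63 vs {0.36, 0.37, 0.45, 0.23} → pass.
Imp (methods 1·2): 0.75 vs {0.15, 0.22, 0.45, 0.23} → pass.
1 of 3 fail.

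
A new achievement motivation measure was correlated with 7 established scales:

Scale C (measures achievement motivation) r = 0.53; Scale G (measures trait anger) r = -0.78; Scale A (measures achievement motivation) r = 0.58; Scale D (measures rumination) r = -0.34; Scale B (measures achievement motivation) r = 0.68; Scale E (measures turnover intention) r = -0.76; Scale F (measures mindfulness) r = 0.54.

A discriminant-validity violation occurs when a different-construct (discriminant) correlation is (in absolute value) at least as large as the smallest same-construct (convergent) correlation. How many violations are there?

3

Convergent (same construct = achievement motivation): Scale C, Scale A, Scale B.
Smallest convergent = 0.53. Discriminant |r|: 0.78, 0.34, 0.76, 0.54; count ≥ 0.53 → 3.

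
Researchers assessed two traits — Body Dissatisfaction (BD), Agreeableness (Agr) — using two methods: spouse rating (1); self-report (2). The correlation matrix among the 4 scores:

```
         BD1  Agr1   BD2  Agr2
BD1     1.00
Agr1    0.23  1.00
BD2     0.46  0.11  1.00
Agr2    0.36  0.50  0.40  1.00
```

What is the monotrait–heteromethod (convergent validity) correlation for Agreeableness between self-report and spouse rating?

0.50

Same trait (Agr), different methods: r(Agr2, Agr1) = 0.50.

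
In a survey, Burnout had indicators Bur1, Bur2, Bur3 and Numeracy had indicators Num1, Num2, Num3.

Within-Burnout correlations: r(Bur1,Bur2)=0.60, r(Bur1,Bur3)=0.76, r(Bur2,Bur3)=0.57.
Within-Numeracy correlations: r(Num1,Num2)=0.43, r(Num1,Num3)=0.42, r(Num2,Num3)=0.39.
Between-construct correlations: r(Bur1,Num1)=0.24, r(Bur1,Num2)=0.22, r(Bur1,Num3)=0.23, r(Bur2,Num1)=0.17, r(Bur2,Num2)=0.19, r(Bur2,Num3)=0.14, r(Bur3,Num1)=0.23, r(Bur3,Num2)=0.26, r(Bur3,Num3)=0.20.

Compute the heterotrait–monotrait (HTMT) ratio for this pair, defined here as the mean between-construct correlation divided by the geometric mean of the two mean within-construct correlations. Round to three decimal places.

Mean heterotrait r = 1.88/9 = 0.2089.
Mean within-Bur = 1.93/3 = 0.6433; mean within-Num = 1.24/3 = 0.4133.
Geometric mean = √(0.6433 × 0.4133) = 0.5156.
HTMT = 0.2089 / 0.5156 = 0.405.

0.405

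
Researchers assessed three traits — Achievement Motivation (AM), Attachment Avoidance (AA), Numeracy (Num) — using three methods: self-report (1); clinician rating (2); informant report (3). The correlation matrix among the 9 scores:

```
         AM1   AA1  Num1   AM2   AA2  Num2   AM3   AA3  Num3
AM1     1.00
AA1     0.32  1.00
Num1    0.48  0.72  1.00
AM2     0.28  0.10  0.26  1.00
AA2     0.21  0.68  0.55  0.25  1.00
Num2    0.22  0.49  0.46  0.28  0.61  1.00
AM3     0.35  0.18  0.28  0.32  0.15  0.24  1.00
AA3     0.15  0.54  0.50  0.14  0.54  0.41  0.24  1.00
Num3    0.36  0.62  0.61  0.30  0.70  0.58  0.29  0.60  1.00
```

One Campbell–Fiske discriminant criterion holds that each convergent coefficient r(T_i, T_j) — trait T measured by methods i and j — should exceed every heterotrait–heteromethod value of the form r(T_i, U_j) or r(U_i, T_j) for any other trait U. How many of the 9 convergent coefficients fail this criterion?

6

Checking each validity diagonal entry against its comparison values:
AM (methods 1·2): 0.28 vs {0.21, 0.10, 0.22, 0.26} → pass.
AM (methods 1·3): 0.35 vs {0.15, 0.18, 0.36, 0.28} → fail.
AM (methods 2·3): 0.32 vs {0.14, 0.15, 0.30, 0.24} → pass.
AA (methods 1·2): 0.68 vs {0.10, 0.21, 0.49, 0.55} → pass.
AA (methods 1·3): 0.54 vs {0.18, 0.15, 0.62, 0.50} → fail.
AA (methods 2·3): 0.54 vs {0.15, 0.14, 0.70, 0.41} → fail.
Num (methods 1·2): 0.46 vs {0.26, 0.22, 0.55, 0.49} → fail.
Num (methods 1·3): 0.61 vs {0.28, 0.36, 0.50, 0.62} → fail.
Num (methods 2·3): 0.58 vs {0.24, 0.30, 0.41, 0.70} → fail.
6 of 9 fail.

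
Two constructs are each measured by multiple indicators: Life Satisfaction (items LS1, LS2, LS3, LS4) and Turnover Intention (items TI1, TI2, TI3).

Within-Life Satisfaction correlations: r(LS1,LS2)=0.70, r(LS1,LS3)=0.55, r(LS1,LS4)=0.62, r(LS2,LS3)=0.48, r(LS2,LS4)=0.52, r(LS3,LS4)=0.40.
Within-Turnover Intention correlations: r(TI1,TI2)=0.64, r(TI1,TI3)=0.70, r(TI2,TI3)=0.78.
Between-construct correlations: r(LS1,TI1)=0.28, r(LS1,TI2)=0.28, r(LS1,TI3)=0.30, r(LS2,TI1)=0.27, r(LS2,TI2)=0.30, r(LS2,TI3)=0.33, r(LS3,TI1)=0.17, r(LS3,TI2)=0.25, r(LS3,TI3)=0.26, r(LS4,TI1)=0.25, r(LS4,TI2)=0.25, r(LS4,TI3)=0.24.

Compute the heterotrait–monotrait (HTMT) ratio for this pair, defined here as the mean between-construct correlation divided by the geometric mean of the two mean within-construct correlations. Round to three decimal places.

0.427

Between-construct mean = 3.18/12 = 0.2650.
Mean within-LS = 3.27/6 = 0.5450; mean within-TI = 2.12/3 = 0.7067.
Geometric mean = √(0.5450 × 0.7067) = 0.6206.
HTMT = 0.2650 / 0.6206 = 0.427.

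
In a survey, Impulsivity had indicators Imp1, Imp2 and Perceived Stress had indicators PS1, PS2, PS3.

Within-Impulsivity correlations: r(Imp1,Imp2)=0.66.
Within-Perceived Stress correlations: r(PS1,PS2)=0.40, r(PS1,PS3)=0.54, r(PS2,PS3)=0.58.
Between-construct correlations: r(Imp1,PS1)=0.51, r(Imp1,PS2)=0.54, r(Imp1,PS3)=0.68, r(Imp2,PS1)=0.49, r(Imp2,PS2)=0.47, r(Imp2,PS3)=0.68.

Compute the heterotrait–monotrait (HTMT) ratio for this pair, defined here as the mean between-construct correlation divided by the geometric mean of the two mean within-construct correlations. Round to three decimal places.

0.971

Between-construct mean = 3.37/6 = 0.5617.
Mean within-Imp = 0.66/1 = 0.6600; mean within-PS = 1.52/3 = 0.5067.
Geometric mean = √(0.6600 × 0.5067) = 0.5783.
HTMT = 0.5617 / 0.5783 = 0.971.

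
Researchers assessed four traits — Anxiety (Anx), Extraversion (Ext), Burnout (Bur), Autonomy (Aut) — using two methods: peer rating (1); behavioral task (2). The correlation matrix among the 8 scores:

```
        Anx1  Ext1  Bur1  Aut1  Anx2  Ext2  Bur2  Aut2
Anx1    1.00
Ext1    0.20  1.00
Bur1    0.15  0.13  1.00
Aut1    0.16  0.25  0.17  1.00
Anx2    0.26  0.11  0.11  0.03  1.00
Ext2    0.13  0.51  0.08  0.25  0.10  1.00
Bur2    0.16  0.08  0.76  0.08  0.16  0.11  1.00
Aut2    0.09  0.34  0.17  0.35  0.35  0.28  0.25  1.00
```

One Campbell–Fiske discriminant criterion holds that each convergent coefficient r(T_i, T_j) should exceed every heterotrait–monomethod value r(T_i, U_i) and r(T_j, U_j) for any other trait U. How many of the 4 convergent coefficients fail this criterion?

2

Each convergent coefficient versus the relevant comparison correlations:
Anx (methods 1·2): 0.26 vs {0.20, 0.10, 0.15, 0.16, 0.16, 0.35} → fail.
Ext (methods 1·2): 0.51 vs {0.20, 0.10, 0.13, 0.11, 0.25, 0.28} → pass.
Bur (methods 1·2): 0.76 vs {0.15, 0.16, 0.13, 0.11, 0.17, 0.25} → pass.
Aut (methods 1·2): 0.35 vs {0.16, 0.35, 0.25, 0.28, 0.17, 0.25} → fail.
2 of 4 fail.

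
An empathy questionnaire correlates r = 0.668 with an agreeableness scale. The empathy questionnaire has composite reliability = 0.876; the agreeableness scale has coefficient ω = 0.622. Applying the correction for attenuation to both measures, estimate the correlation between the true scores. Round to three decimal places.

0.905

r_true = r_obs / √(r_xx · r_yy) = 0.668 / √(0.876 × 0.622) = 0.668 / √0.544872 = 0.668 / 0.7382 ≈ 0.905.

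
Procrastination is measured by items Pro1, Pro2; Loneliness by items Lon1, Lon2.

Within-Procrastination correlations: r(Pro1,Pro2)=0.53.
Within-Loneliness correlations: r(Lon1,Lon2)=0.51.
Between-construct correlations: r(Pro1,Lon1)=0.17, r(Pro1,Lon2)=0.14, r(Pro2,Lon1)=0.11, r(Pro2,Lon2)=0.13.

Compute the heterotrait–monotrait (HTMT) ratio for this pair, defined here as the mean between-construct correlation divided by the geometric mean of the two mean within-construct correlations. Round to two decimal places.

Mean between = 0.55/4 = 0.1375.
Mean within-Pro = 0.53/1 = 0.5300; mean within-Lon = 0.51/1 = 0.5100.
Geometric mean = √(0.5300 × 0.5100) = 0.5199.
HTMT = 0.1375 / 0.5199 = 0.26.

0.26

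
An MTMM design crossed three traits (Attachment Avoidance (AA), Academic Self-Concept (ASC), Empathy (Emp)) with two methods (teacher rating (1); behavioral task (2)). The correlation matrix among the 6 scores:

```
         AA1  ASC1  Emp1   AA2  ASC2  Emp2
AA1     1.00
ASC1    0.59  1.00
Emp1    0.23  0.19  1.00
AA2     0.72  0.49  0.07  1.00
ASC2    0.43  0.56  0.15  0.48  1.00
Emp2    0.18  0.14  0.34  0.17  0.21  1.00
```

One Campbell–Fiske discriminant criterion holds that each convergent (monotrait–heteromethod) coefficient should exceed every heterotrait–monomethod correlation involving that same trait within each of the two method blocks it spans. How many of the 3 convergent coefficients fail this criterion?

1

Checking each validity diagonal entry against its comparison values:
AA (methods 1·2): 0.72 vs {0.59, 0.48, 0.23, 0.17} → pass.
ASC (methods 1·2): 0.56 vs {0.59, 0.48, 0.19, 0.21} → fail.
Emp (methods 1·2): 0.34 vs {0.23, 0.17, 0.19, 0.21} → pass.
1 of 3 fail.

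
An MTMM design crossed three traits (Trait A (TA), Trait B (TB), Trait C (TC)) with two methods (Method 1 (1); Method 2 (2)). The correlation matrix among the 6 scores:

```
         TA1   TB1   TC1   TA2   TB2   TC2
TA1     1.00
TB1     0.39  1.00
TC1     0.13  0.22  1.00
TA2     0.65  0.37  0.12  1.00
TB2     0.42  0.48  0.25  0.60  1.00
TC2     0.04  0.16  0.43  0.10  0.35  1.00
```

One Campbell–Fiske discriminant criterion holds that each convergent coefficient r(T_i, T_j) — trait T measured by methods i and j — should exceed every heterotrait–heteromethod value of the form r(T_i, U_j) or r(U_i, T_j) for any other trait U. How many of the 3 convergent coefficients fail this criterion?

0

Convergent coefficients and their comparison sets:
TA (methods 1·2): 0.65 vs {0.42, 0.37, 0.04, 0.12} → pass.
TB (methods 1·2): 0.48 vs {0.37, 0.42, 0.16, 0.25} → pass.
TC (methods 1·2): 0.43 vs {0.12, 0.04, 0.25, 0.16} → pass.
0 of 3 fail.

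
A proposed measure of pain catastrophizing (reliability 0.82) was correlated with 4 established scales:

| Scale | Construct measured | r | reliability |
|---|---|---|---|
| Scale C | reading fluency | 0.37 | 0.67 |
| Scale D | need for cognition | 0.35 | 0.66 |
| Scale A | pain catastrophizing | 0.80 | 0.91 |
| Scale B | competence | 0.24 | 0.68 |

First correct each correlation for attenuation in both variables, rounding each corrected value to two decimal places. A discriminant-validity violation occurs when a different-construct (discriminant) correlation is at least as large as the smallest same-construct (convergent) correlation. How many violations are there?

Disattenuated r (r / √(r_scale · r_new)):
  Scale C (disc): 0.37 / √(0.67·0.82) = 0.50
  Scale D (disc): 0.35 / √(0.66·0.82) = 0.48
  Scale A (conv): 0.80 / √(0.91·0.82) = 0.93
  Scale B (disc): 0.24 / √(0.68·0.82) = 0.32
Smallest convergent = 0.93. Discriminant values: 0.50, 0.48, 0.32; count ≥ 0.93 → 0.

0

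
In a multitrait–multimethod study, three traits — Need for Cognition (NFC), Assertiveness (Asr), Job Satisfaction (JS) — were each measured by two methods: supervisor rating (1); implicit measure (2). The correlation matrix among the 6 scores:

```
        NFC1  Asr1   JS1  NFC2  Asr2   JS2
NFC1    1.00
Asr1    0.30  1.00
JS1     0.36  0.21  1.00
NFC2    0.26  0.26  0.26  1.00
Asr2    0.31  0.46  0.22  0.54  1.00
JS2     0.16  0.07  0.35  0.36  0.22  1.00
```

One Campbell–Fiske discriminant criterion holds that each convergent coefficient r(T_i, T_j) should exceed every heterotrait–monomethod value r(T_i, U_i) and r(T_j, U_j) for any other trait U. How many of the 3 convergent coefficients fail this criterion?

3

Checking each validity diagonal entry against its comparison values:
NFC (methods 1·2): 0.26 vs {0.30, 0.54, 0.36, 0.36} → fail.
Asr (methods 1·2): 0.46 vs {0.30, 0.54, 0.21, 0.22} → fail.
JS (methods 1·2): 0.35 vs {0.36, 0.36, 0.21, 0.22} → fail.
3 of 3 fail.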